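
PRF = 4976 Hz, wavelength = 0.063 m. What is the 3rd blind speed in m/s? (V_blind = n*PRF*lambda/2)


V_blind = 3 * 4976 * 0.063 / 2 = 470.2 m/s

470.2 m/s


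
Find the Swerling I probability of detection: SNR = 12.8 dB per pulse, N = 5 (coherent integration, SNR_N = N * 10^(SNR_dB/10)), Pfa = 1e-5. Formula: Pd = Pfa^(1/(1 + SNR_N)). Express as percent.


SNR_lin = 10^(12.8/10) = 19.05461
SNR_N = 5 * 19.05461 = 95.27305
1/(1 + SNR_N) = 1/96.27305 = 0.0103871
Pd = (1e-5)^0.0103871 = 0.88729
Pd = 88.7%

88.7%


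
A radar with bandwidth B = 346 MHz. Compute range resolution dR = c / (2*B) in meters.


dR = 3e8 / (2 * 346000000.0) = 0.43 m

0.43 m


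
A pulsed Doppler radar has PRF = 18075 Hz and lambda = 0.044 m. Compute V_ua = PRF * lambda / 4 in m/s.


V_ua = 18075 * 0.044 / 4 = 198.8 m/s

198.8 m/s


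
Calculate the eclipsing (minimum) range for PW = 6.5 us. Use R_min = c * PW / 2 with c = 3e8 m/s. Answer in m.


R_min = 3e8 * 6.5e-6 / 2 = 975.0 m

975.0 m


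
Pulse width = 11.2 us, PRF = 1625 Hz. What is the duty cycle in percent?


DC = 11.2e-6 * 1625 * 100 = 1.82%

1.82%


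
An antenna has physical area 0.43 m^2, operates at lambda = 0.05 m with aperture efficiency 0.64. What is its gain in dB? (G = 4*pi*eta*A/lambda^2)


G_linear = 4*pi*0.64*0.43/0.05^2 = 1383.31
G_dB = 10*log10(1383.31) = 31.4 dB

31.4 dB


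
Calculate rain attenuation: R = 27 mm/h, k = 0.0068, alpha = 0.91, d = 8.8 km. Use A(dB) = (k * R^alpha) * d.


gamma = 0.0068 * 27^0.91 = 0.136474 dB/km
A = 0.136474 * 8.8 = 1.2 dB

1.2 dB


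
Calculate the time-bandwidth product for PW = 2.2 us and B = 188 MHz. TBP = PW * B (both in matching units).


TBP = 2.2 * 188 = 413.6

413.6


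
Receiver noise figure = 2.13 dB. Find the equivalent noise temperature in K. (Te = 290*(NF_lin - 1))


NF_lin = 10^(2.13/10) = 1.633052
Te = 290 * (1.633052 - 1) = 183.6 K

183.6 K


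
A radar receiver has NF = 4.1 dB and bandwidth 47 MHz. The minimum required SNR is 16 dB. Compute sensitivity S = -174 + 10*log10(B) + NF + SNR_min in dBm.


10*log10(47000000.0) = 76.72
S = -174 + 76.72 + 4.1 + 16 = -77.2 dBm

-77.2 dBm


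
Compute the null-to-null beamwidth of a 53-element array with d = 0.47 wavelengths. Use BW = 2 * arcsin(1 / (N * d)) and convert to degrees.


1/(N*d) = 1/(53*0.47) = 0.040145
BW = 2*arcsin(0.040145) = 4.6 degrees

4.6 degrees


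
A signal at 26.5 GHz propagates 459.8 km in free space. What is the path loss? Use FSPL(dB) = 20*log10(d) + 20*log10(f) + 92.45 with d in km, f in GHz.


20*log10(459.8) = 53.25
20*log10(26.5) = 28.46
FSPL = 174.2 dB

174.2 dB


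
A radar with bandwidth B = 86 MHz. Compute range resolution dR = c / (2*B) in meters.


dR = 3e8 / (2 * 86000000.0) = 1.74 m

1.74 m


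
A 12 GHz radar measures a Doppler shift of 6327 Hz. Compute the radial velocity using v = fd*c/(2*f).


v = 6327 * 3e8 / (2 * 12000000000.0) = 79.1 m/s

79.1 m/s


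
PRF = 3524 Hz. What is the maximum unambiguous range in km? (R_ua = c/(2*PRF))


R_ua = 3e8 / (2 * 3524) = 42565.3 m = 42.6 km

42.6 km


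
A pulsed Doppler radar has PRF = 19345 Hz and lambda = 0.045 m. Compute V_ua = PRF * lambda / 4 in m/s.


V_ua = 19345 * 0.045 / 4 = 217.6 m/s

217.6 m/s


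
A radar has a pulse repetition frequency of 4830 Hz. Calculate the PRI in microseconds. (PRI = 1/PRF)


PRI = 1/4830 = 0.0002070393 s = 207.0 us

207.0 us


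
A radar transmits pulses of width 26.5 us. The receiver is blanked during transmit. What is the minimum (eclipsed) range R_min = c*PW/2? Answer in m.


R_min = 3e8 * 26.5e-6 / 2 = 3975.0 m

3975.0 m


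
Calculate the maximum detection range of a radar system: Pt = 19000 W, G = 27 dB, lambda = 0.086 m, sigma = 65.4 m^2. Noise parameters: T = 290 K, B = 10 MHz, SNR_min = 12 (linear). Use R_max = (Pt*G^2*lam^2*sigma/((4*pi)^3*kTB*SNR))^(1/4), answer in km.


G_lin = 10^(27/10) = 501.187234
R^4 = 19000 * 501.187234^2 * 0.086^2 * 65.4 / ((4*pi)^3 * 1.38e-23 * 290 * 10000000.0 * 12)
R^4 = 2.42237e18 m^4
R_max = (2.42237e18)^(1/4) = 39451.2 m = 39.5 km

39.5 km


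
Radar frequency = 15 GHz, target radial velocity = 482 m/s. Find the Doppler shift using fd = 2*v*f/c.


fd = 2 * 482 * 15000000000.0 / 3e8 = 48200.0 Hz

48200.0 Hz


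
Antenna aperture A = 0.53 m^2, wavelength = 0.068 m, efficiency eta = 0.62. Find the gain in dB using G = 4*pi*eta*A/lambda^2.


G_linear = 4*pi*0.62*0.53/0.068^2 = 893.02
G_dB = 10*log10(893.02) = 29.5 dB

29.5 dB


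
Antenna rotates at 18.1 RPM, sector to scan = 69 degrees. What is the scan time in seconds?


t = 69 / (18.1 * 360) * 60 = 0.64 s

0.64 s


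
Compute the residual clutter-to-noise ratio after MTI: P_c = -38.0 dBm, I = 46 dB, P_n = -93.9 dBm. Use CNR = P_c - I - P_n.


CNR = -38.0 - 46 - (-93.9) = 9.9 dB

9.9 dB


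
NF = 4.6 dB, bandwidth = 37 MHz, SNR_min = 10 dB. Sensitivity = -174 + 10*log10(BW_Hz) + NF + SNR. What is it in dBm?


10*log10(37000000.0) = 75.68
S = -174 + 75.68 + 4.6 + 10 = -83.7 dBm

-83.7 dBm


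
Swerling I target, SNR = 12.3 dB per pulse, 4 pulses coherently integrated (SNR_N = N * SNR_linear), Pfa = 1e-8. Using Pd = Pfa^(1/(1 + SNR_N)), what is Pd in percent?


SNR_lin = 10^(12.3/10) = 16.98244
SNR_N = 4 * 16.98244 = 67.92976
1/(1 + SNR_N) = 1/68.92976 = 0.0145075
Pd = (1e-8)^0.0145075 = 0.76549
Pd = 76.5%

76.5%


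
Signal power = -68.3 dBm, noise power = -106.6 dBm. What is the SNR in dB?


SNR = -68.3 - (-106.6) = 38.3 dB

38.3 dB


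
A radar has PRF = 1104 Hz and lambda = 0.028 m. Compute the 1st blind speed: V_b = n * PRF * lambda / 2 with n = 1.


V_blind = 1 * 1104 * 0.028 / 2 = 15.5 m/s

15.5 m/s


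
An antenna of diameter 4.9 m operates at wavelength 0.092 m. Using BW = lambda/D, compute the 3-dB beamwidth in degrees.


BW_rad = 0.092 / 4.9 = 0.018776
BW_deg = 1.08 degrees

1.08 degrees


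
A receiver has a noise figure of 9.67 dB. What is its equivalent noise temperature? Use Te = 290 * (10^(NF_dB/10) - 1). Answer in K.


NF_lin = 10^(9.67/10) = 9.268298
Te = 290 * (9.268298 - 1) = 2397.8 K

2397.8 K


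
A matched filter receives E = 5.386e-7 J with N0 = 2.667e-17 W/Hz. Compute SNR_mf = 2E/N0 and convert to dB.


SNR_lin = 2 * 5.386e-7 / 2.667e-17 = 4.039e10
SNR_dB = 10*log10(4.039e10) = 106.1 dB

106.1 dB


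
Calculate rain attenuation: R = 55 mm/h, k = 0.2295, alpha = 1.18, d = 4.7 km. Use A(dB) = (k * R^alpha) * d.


gamma = 0.2295 * 55^1.18 = 25.966335 dB/km
A = 25.966335 * 4.7 = 122.04 dB

122.04 dB


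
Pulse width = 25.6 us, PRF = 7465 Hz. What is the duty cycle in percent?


DC = 25.6e-6 * 7465 * 100 = 19.11%

19.11%


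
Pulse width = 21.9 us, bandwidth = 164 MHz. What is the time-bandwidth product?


TBP = 21.9 * 164 = 3591.6

3591.6


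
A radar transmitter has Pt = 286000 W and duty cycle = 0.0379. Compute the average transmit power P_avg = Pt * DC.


P_avg = 286000 * 0.0379 = 10839.4 W

10839.4 W


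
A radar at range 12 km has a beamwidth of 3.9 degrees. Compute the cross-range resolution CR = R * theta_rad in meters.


BW_rad = 0.068067841
CR = 12000 * 0.068067841 = 816.8 m

816.8 m


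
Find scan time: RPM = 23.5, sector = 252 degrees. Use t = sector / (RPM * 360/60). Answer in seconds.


t = 252 / (23.5 * 360) * 60 = 1.79 s

1.79 s


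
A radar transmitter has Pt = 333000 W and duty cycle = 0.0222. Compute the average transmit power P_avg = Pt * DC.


P_avg = 333000 * 0.0222 = 7392.6 W

7392.6 W


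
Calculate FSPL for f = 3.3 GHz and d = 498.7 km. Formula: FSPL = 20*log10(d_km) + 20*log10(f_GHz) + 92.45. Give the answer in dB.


20*log10(498.7) = 53.96
20*log10(3.3) = 10.37
FSPL = 156.8 dB

156.8 dB


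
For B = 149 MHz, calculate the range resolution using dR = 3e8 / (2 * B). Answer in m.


dR = 3e8 / (2 * 149000000.0) = 1.01 m

1.01 m


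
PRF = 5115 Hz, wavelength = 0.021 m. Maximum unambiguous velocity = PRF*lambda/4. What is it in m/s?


V_ua = 5115 * 0.021 / 4 = 26.9 m/s

26.9 m/s


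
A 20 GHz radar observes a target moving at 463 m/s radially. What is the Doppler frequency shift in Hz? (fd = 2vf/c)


fd = 2 * 463 * 20000000000.0 / 3e8 = 61733.3 Hz

61733.3 Hz


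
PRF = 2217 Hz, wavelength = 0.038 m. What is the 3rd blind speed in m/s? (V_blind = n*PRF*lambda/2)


V_blind = 3 * 2217 * 0.038 / 2 = 126.4 m/s

126.4 m/s


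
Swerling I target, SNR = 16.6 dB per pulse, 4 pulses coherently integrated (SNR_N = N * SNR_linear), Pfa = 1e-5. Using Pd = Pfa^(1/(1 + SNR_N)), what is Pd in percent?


SNR_lin = 10^(16.6/10) = 45.70882
SNR_N = 4 * 45.70882 = 182.83528
1/(1 + SNR_N) = 1/183.83528 = 0.0054397
Pd = (1e-5)^0.0054397 = 0.93929
Pd = 93.9%

93.9%


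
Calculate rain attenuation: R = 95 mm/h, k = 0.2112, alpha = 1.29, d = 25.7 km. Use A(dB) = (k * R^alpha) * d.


gamma = 0.2112 * 95^1.29 = 75.154911 dB/km
A = 75.154911 * 25.7 = 1931.48 dB

1931.48 dB


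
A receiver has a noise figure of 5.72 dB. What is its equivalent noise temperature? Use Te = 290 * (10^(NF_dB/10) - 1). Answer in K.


NF_lin = 10^(5.72/10) = 3.732502
Te = 290 * (3.732502 - 1) = 792.4 K

792.4 K


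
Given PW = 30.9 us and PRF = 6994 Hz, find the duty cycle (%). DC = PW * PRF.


DC = 30.9e-6 * 6994 * 100 = 21.61%

21.61%


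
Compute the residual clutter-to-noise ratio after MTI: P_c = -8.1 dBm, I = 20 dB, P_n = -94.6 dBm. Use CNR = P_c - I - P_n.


CNR = -8.1 - 20 - (-94.6) = 66.5 dB

66.5 dB


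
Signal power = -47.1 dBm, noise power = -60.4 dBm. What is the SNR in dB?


SNR = -47.1 - (-60.4) = 13.3 dB

13.3 dB


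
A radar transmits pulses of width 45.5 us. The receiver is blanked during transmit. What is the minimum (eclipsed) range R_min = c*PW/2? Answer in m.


R_min = 3e8 * 45.5e-6 / 2 = 6825.0 m

6825.0 m


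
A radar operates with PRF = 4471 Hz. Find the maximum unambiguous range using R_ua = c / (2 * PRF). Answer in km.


R_ua = 3e8 / (2 * 4471) = 33549.5 m = 33.5 km

33.5 km


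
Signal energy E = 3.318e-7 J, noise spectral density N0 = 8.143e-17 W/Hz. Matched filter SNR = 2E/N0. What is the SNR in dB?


SNR_lin = 2 * 3.318e-7 / 8.143e-17 = 8.149e9
SNR_dB = 10*log10(8.149e9) = 99.1 dB

99.1 dB


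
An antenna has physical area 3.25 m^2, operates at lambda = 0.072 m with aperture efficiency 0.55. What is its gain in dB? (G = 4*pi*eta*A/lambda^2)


G_linear = 4*pi*0.55*3.25/0.072^2 = 4333.02
G_dB = 10*log10(4333.02) = 36.4 dB

36.4 dB


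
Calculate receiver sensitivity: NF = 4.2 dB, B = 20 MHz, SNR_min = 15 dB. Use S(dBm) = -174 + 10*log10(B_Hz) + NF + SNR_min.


10*log10(20000000.0) = 73.01
S = -174 + 73.01 + 4.2 + 15 = -81.8 dBm

-81.8 dBm


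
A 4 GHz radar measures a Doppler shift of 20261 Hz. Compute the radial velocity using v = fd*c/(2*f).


v = 20261 * 3e8 / (2 * 4000000000.0) = 759.8 m/s

759.8 m/s


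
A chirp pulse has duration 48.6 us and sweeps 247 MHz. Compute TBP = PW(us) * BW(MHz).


TBP = 48.6 * 247 = 12004.2

12004.2


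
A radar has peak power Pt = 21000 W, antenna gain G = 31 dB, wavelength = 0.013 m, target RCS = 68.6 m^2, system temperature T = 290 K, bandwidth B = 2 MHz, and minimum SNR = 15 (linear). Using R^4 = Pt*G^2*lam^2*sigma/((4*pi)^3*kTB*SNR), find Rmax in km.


G_lin = 10^(31/10) = 1258.925412
R^4 = 21000 * 1258.925412^2 * 0.013^2 * 68.6 / ((4*pi)^3 * 1.38e-23 * 290 * 2000000.0 * 15)
R^4 = 1.61958e18 m^4
R_max = (1.61958e18)^(1/4) = 35673.9 m = 35.7 km

35.7 km


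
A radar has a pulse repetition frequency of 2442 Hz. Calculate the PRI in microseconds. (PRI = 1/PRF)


PRI = 1/2442 = 0.0004095004 s = 409.5 us

409.5 us


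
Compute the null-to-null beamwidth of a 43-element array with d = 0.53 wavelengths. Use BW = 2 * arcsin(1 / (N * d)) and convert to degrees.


1/(N*d) = 1/(43*0.53) = 0.043879
BW = 2*arcsin(0.043879) = 5.0 degrees

5.0 degrees


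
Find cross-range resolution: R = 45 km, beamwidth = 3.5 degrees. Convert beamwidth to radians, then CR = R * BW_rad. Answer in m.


BW_rad = 0.061086524
CR = 45000 * 0.061086524 = 2748.9 m

2748.9 m


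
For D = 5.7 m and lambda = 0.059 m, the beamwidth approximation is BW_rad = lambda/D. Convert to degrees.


BW_rad = 0.059 / 5.7 = 0.010351
BW_deg = 0.59 degrees

0.59 degrees


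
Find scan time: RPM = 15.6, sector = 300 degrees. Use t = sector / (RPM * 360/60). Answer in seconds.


t = 300 / (15.6 * 360) * 60 = 3.21 s

3.21 s


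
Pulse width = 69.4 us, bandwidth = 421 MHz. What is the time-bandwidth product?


TBP = 69.4 * 421 = 29217.4

29217.4


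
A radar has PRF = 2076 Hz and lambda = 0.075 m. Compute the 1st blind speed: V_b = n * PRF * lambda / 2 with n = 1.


V_blind = 1 * 2076 * 0.075 / 2 = 77.9 m/s

77.9 m/s


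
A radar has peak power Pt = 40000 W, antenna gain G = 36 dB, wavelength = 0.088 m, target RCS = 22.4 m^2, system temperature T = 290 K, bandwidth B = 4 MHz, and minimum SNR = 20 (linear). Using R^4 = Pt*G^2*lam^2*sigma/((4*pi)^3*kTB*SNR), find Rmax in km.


G_lin = 10^(36/10) = 3981.071706
R^4 = 40000 * 3981.071706^2 * 0.088^2 * 22.4 / ((4*pi)^3 * 1.38e-23 * 290 * 4000000.0 * 20)
R^4 = 1.73092e20 m^4
R_max = (1.73092e20)^(1/4) = 114701.5 m = 114.7 km

114.7 km


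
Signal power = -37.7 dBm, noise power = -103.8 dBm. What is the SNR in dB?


SNR = -37.7 - (-103.8) = 66.1 dB

66.1 dB


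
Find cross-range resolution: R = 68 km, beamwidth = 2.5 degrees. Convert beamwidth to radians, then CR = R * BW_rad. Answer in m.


BW_rad = 0.043633231
CR = 68000 * 0.043633231 = 2967.1 m

2967.1 m


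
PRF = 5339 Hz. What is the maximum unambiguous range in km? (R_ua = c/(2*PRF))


R_ua = 3e8 / (2 * 5339) = 28095.1 m = 28.1 km

28.1 km


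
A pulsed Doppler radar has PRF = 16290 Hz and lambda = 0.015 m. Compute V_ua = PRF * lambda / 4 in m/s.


V_ua = 16290 * 0.015 / 4 = 61.1 m/s

61.1 m/s


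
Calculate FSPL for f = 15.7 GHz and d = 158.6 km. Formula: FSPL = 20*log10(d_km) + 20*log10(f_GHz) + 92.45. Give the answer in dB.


20*log10(158.6) = 44.01
20*log10(15.7) = 23.92
FSPL = 160.4 dB

160.4 dB


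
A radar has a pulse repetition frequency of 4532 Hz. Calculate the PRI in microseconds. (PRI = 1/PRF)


PRI = 1/4532 = 0.0002206531 s = 220.7 us

220.7 us


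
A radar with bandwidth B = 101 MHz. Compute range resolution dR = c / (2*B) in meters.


dR = 3e8 / (2 * 101000000.0) = 1.49 m

1.49 m


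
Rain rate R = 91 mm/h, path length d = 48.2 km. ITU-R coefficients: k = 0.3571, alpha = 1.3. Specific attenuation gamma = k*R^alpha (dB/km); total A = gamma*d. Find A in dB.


gamma = 0.3571 * 91^1.3 = 125.760328 dB/km
A = 125.760328 * 48.2 = 6061.65 dB

6061.65 dB


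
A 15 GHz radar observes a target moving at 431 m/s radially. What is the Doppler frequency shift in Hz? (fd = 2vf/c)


fd = 2 * 431 * 15000000000.0 / 3e8 = 43100.0 Hz

43100.0 Hz


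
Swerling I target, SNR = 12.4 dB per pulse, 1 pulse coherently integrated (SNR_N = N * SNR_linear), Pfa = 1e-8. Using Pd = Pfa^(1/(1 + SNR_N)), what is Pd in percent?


SNR_lin = 10^(12.4/10) = 17.37801
SNR_N = 1 * 17.37801 = 17.37801
1/(1 + SNR_N) = 1/18.37801 = 0.0544129
Pd = (1e-8)^0.0544129 = 0.36703
Pd = 36.7%

36.7%


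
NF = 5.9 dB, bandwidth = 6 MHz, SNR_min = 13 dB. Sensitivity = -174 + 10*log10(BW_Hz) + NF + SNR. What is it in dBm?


10*log10(6000000.0) = 67.78
S = -174 + 67.78 + 5.9 + 13 = -87.3 dBm

-87.3 dBm


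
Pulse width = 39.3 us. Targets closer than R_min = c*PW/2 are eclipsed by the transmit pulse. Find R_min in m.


R_min = 3e8 * 39.3e-6 / 2 = 5895.0 m

5895.0 m


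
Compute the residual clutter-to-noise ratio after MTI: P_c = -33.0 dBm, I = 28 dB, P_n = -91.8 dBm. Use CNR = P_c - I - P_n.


CNR = -33.0 - 28 - (-91.8) = 30.8 dB

30.8 dB


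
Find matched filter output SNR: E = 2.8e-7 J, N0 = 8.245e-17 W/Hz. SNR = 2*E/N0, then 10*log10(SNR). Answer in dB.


SNR_lin = 2 * 2.8e-7 / 8.245e-17 = 6.792e9
SNR_dB = 10*log10(6.792e9) = 98.3 dB

98.3 dB


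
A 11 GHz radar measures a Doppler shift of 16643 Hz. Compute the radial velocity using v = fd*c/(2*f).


v = 16643 * 3e8 / (2 * 11000000000.0) = 227.0 m/s

227.0 m/s


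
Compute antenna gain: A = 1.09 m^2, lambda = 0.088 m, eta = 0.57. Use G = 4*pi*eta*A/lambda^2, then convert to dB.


G_linear = 4*pi*0.57*1.09/0.088^2 = 1008.2
G_dB = 10*log10(1008.2) = 30.0 dB

30.0 dB


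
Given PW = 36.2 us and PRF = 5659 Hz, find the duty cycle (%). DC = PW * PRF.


DC = 36.2e-6 * 5659 * 100 = 20.49%

20.49%


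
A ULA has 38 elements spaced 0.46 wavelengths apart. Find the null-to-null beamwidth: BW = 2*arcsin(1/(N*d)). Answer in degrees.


1/(N*d) = 1/(38*0.46) = 0.057208
BW = 2*arcsin(0.057208) = 6.6 degrees

6.6 degrees


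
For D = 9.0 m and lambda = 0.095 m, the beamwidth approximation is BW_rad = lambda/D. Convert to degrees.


BW_rad = 0.095 / 9.0 = 0.010556
BW_deg = 0.6 degrees

0.6 degrees


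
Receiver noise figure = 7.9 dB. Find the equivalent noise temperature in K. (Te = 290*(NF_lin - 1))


NF_lin = 10^(7.9/10) = 6.16595
Te = 290 * (6.16595 - 1) = 1498.1 K

1498.1 K


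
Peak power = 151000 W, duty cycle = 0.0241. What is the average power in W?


P_avg = 151000 * 0.0241 = 3639.1 W

3639.1 W


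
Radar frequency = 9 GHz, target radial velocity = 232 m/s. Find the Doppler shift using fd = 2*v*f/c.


fd = 2 * 232 * 9000000000.0 / 3e8 = 13920.0 Hz

13920.0 Hz


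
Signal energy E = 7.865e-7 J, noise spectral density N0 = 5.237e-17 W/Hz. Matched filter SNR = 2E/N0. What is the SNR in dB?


SNR_lin = 2 * 7.865e-7 / 5.237e-17 = 3.004e10
SNR_dB = 10*log10(3.004e10) = 104.8 dB

104.8 dB


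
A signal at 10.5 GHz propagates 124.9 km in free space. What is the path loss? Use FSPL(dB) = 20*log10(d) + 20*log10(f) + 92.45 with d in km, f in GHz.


20*log10(124.9) = 41.93
20*log10(10.5) = 20.42
FSPL = 154.8 dB

154.8 dB


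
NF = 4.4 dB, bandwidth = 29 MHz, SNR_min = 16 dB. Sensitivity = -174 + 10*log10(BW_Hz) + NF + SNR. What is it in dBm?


10*log10(29000000.0) = 74.62
S = -174 + 74.62 + 4.4 + 16 = -79.0 dBm

-79.0 dBm


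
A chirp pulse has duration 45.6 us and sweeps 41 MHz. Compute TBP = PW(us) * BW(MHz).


TBP = 45.6 * 41 = 1869.6

1869.6


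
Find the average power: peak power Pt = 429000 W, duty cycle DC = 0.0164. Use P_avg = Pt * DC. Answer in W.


P_avg = 429000 * 0.0164 = 7035.6 W

7035.6 W


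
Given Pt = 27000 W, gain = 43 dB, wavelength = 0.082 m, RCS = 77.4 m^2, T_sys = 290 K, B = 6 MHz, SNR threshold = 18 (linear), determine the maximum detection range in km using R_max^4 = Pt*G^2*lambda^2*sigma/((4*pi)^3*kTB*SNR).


G_lin = 10^(43/10) = 19952.62315
R^4 = 27000 * 19952.62315^2 * 0.082^2 * 77.4 / ((4*pi)^3 * 1.38e-23 * 290 * 6000000.0 * 18)
R^4 = 6.52232e21 m^4
R_max = (6.52232e21)^(1/4) = 284184.6 m = 284.2 km

284.2 km


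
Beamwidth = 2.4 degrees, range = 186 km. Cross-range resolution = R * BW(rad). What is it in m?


BW_rad = 0.041887902
CR = 186000 * 0.041887902 = 7791.1 m

7791.1 m


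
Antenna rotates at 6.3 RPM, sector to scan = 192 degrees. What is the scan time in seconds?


t = 192 / (6.3 * 360) * 60 = 5.08 s

5.08 s


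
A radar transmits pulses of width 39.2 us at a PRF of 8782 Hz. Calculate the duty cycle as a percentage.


DC = 39.2e-6 * 8782 * 100 = 34.43%

34.43%


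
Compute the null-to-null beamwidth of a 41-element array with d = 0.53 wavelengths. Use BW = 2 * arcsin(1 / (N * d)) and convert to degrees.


1/(N*d) = 1/(41*0.53) = 0.046019
BW = 2*arcsin(0.046019) = 5.3 degrees

5.3 degrees


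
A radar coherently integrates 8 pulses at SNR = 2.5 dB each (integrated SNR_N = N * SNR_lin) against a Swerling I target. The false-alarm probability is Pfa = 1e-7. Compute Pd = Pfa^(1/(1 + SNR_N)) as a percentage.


SNR_lin = 10^(2.5/10) = 1.77828
SNR_N = 8 * 1.77828 = 14.22624
1/(1 + SNR_N) = 1/15.22624 = 0.0656761
Pd = (1e-7)^0.0656761 = 0.34695
Pd = 34.7%

34.7%


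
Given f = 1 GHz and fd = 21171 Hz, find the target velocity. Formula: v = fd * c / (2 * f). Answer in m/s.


v = 21171 * 3e8 / (2 * 1000000000.0) = 3175.7 m/s

3175.7 m/s


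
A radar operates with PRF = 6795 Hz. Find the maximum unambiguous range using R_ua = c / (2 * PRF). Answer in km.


R_ua = 3e8 / (2 * 6795) = 22075.1 m = 22.1 km

22.1 km


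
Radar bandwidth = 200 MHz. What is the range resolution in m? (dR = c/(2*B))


dR = 3e8 / (2 * 200000000.0) = 0.75 m

0.75 m


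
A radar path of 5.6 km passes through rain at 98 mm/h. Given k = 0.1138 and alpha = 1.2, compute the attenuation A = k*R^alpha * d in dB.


gamma = 0.1138 * 98^1.2 = 27.900601 dB/km
A = 27.900601 * 5.6 = 156.24 dB

156.24 dB


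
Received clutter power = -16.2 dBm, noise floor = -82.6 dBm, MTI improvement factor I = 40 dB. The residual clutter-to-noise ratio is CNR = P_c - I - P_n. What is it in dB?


CNR = -16.2 - 40 - (-82.6) = 26.4 dB

26.4 dB


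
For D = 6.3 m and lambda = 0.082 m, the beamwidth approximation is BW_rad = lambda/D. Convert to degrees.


BW_rad = 0.082 / 6.3 = 0.013016
BW_deg = 0.75 degrees

0.75 degrees


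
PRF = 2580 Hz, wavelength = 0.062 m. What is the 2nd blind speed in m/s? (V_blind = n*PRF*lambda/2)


V_blind = 2 * 2580 * 0.062 / 2 = 160.0 m/s

160.0 m/s


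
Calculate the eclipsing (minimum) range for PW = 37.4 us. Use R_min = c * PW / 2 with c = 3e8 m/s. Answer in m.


R_min = 3e8 * 37.4e-6 / 2 = 5610.0 m

5610.0 m


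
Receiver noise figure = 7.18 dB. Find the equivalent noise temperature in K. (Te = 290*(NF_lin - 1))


NF_lin = 10^(7.18/10) = 5.223962
Te = 290 * (5.223962 - 1) = 1224.9 K

1224.9 K


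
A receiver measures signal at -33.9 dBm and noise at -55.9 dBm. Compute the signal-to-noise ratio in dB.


SNR = -33.9 - (-55.9) = 22.0 dB

22.0 dB


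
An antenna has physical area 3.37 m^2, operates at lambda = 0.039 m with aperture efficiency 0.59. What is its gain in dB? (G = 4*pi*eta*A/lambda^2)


G_linear = 4*pi*0.59*3.37/0.039^2 = 16427.16
G_dB = 10*log10(16427.16) = 42.2 dB

42.2 dB


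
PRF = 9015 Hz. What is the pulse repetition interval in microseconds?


PRI = 1/9015 = 0.0001109262 s = 110.9 us

110.9 us


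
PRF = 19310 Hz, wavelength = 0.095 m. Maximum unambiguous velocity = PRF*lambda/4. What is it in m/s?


V_ua = 19310 * 0.095 / 4 = 458.6 m/s

458.6 m/s


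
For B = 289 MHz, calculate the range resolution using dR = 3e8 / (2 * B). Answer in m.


dR = 3e8 / (2 * 289000000.0) = 0.52 m

0.52 m


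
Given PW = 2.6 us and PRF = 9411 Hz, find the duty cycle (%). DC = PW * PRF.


DC = 2.6e-6 * 9411 * 100 = 2.45%

2.45%


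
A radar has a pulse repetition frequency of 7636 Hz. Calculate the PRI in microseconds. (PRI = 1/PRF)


PRI = 1/7636 = 0.0001309586 s = 131.0 us

131.0 us


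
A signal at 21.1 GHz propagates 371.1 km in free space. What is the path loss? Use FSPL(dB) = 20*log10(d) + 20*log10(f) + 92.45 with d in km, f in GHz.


20*log10(371.1) = 51.39
20*log10(21.1) = 26.49
FSPL = 170.3 dB

170.3 dB


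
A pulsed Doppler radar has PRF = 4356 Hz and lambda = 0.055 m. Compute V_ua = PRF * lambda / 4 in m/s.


V_ua = 4356 * 0.055 / 4 = 59.9 m/s

59.9 m/s


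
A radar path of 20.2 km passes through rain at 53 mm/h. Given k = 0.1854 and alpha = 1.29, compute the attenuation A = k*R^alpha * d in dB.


gamma = 0.1854 * 53^1.29 = 31.076035 dB/km
A = 31.076035 * 20.2 = 627.74 dB

627.74 dB


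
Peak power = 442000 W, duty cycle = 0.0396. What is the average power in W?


P_avg = 442000 * 0.0396 = 17503.2 W

17503.2 W


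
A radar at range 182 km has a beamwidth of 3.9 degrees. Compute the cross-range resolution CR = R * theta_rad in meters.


BW_rad = 0.068067841
CR = 182000 * 0.068067841 = 12388.3 m

12388.3 m


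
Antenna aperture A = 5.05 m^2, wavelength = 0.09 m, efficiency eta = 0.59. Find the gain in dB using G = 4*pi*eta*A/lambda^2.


G_linear = 4*pi*0.59*5.05/0.09^2 = 4622.41
G_dB = 10*log10(4622.41) = 36.6 dB

36.6 dB


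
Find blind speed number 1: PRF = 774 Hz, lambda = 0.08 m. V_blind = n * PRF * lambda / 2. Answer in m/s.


V_blind = 1 * 774 * 0.08 / 2 = 31.0 m/s

31.0 m/s


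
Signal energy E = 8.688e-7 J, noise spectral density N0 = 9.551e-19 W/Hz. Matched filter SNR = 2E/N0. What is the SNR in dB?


SNR_lin = 2 * 8.688e-7 / 9.551e-19 = 1.819e12
SNR_dB = 10*log10(1.819e12) = 122.6 dB

122.6 dB


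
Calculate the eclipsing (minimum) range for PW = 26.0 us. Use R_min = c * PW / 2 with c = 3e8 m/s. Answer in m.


R_min = 3e8 * 26.0e-6 / 2 = 3900.0 m

3900.0 m


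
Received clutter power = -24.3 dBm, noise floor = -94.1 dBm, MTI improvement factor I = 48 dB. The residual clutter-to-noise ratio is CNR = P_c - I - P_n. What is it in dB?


CNR = -24.3 - 48 - (-94.1) = 21.8 dB

21.8 dB


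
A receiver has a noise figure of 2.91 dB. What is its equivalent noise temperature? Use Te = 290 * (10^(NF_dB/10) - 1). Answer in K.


NF_lin = 10^(2.91/10) = 1.954339
Te = 290 * (1.954339 - 1) = 276.8 K

276.8 K


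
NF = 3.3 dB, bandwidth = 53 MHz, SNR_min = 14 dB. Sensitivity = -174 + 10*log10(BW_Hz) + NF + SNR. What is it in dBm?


10*log10(53000000.0) = 77.24
S = -174 + 77.24 + 3.3 + 14 = -79.5 dBm

-79.5 dBm


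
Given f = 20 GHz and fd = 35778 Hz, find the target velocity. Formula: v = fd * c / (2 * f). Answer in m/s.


v = 35778 * 3e8 / (2 * 20000000000.0) = 268.3 m/s

268.3 m/s


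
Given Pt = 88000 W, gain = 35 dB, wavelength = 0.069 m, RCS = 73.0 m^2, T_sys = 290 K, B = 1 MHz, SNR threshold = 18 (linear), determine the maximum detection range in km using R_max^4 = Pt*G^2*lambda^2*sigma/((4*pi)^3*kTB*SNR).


G_lin = 10^(35/10) = 3162.27766
R^4 = 88000 * 3162.27766^2 * 0.069^2 * 73.0 / ((4*pi)^3 * 1.38e-23 * 290 * 1000000.0 * 18)
R^4 = 2.13956e21 m^4
R_max = (2.13956e21)^(1/4) = 215070.6 m = 215.1 km

215.1 km


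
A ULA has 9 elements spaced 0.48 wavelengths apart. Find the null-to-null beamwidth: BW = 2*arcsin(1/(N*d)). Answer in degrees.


1/(N*d) = 1/(9*0.48) = 0.231481
BW = 2*arcsin(0.231481) = 26.8 degrees

26.8 degrees


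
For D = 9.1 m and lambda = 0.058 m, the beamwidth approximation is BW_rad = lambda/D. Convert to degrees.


BW_rad = 0.058 / 9.1 = 0.006374
BW_deg = 0.37 degrees

0.37 degrees


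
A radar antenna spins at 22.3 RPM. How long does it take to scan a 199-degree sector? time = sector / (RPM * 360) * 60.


t = 199 / (22.3 * 360) * 60 = 1.49 s

1.49 s


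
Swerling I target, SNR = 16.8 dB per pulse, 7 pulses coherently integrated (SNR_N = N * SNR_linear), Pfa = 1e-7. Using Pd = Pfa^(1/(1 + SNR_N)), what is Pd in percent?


SNR_lin = 10^(16.8/10) = 47.86301
SNR_N = 7 * 47.86301 = 335.04107
1/(1 + SNR_N) = 1/336.04107 = 0.0029758
Pd = (1e-7)^0.0029758 = 0.95317
Pd = 95.3%

95.3%


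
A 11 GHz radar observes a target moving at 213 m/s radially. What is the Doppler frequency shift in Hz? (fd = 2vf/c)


fd = 2 * 213 * 11000000000.0 / 3e8 = 15620.0 Hz

15620.0 Hz


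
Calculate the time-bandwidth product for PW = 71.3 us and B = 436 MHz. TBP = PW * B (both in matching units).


TBP = 71.3 * 436 = 31086.8

31086.8


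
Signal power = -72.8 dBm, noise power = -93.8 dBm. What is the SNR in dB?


SNR = -72.8 - (-93.8) = 21.0 dB

21.0 dB


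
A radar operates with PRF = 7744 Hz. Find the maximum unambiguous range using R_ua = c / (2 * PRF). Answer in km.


R_ua = 3e8 / (2 * 7744) = 19369.8 m = 19.4 km

19.4 km


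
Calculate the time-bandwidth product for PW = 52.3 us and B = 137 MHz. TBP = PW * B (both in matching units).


TBP = 52.3 * 137 = 7165.1

7165.1


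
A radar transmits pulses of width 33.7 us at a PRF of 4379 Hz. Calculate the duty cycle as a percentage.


DC = 33.7e-6 * 4379 * 100 = 14.76%

14.76%


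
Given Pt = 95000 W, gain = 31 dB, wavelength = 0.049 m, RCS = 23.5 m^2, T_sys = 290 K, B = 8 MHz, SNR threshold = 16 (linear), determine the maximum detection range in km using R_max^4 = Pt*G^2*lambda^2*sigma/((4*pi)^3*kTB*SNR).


G_lin = 10^(31/10) = 1258.925412
R^4 = 95000 * 1258.925412^2 * 0.049^2 * 23.5 / ((4*pi)^3 * 1.38e-23 * 290 * 8000000.0 * 16)
R^4 = 8.35732e18 m^4
R_max = (8.35732e18)^(1/4) = 53767.1 m = 53.8 km

53.8 km


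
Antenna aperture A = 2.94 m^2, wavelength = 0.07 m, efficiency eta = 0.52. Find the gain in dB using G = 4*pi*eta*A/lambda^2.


G_linear = 4*pi*0.52*2.94/0.07^2 = 3920.71
G_dB = 10*log10(3920.71) = 35.9 dB

35.9 dB


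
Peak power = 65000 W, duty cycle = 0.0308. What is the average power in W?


P_avg = 65000 * 0.0308 = 2002.0 W

2002.0 W


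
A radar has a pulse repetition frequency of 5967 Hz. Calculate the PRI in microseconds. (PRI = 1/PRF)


PRI = 1/5967 = 0.0001675884 s = 167.6 us

167.6 us


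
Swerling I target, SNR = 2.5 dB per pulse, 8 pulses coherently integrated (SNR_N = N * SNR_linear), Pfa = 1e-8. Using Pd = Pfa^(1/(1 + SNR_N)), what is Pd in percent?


SNR_lin = 10^(2.5/10) = 1.77828
SNR_N = 8 * 1.77828 = 14.22624
1/(1 + SNR_N) = 1/15.22624 = 0.0656761
Pd = (1e-8)^0.0656761 = 0.29826
Pd = 29.8%

29.8%


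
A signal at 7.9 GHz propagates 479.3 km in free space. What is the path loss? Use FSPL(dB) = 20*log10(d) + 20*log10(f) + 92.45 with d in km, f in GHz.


20*log10(479.3) = 53.61
20*log10(7.9) = 17.95
FSPL = 164.0 dB

164.0 dB


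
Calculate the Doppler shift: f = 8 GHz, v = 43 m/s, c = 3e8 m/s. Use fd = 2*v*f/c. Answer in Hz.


fd = 2 * 43 * 8000000000.0 / 3e8 = 2293.3 Hz

2293.3 Hz


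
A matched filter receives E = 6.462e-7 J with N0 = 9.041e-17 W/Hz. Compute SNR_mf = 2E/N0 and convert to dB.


SNR_lin = 2 * 6.462e-7 / 9.041e-17 = 1.429e10
SNR_dB = 10*log10(1.429e10) = 101.6 dB

101.6 dB


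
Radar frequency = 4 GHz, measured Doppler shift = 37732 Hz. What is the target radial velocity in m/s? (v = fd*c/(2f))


v = 37732 * 3e8 / (2 * 4000000000.0) = 1415.0 m/s

1415.0 m/s


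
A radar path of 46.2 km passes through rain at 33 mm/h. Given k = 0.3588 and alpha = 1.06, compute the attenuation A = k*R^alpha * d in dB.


gamma = 0.3588 * 33^1.06 = 14.604181 dB/km
A = 14.604181 * 46.2 = 674.71 dB

674.71 dB


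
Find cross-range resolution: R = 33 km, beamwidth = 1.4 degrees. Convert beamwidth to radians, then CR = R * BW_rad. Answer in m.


BW_rad = 0.02443461
CR = 33000 * 0.02443461 = 806.3 m

806.3 m


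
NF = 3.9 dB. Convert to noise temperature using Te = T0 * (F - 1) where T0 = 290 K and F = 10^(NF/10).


NF_lin = 10^(3.9/10) = 2.454709
Te = 290 * (2.454709 - 1) = 421.9 K

421.9 K


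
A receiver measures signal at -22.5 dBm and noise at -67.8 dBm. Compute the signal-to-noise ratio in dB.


SNR = -22.5 - (-67.8) = 45.3 dB

45.3 dB


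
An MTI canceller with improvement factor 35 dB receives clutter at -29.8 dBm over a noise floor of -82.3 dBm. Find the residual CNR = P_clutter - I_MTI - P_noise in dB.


CNR = -29.8 - 35 - (-82.3) = 17.5 dB

17.5 dB


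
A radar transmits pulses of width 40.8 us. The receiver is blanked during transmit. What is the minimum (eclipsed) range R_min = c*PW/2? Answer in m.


R_min = 3e8 * 40.8e-6 / 2 = 6120.0 m

6120.0 m


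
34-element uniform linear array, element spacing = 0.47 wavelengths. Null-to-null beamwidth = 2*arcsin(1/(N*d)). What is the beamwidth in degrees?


1/(N*d) = 1/(34*0.47) = 0.062578
BW = 2*arcsin(0.062578) = 7.2 degrees

7.2 degrees


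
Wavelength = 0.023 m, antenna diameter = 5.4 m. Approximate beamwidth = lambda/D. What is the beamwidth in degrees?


BW_rad = 0.023 / 5.4 = 0.004259
BW_deg = 0.24 degrees

0.24 degrees


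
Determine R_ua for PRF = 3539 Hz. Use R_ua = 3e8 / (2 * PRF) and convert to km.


R_ua = 3e8 / (2 * 3539) = 42384.9 m = 42.4 km

42.4 km


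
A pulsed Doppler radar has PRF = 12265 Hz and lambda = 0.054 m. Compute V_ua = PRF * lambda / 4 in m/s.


V_ua = 12265 * 0.054 / 4 = 165.6 m/s

165.6 m/s


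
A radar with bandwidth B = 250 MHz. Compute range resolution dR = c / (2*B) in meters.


dR = 3e8 / (2 * 250000000.0) = 0.6 m

0.6 m


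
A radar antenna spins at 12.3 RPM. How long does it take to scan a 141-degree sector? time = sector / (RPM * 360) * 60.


t = 141 / (12.3 * 360) * 60 = 1.91 s

1.91 s


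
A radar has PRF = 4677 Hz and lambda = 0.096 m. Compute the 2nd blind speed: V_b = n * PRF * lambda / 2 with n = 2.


V_blind = 2 * 4677 * 0.096 / 2 = 449.0 m/s

449.0 m/s


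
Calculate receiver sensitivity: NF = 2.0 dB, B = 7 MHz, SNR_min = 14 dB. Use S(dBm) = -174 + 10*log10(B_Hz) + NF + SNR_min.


10*log10(7000000.0) = 68.45
S = -174 + 68.45 + 2.0 + 14 = -89.5 dBm

-89.5 dBm


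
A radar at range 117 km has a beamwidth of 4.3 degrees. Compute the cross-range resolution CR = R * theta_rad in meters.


BW_rad = 0.075049158
CR = 117000 * 0.075049158 = 8780.8 m

8780.8 m


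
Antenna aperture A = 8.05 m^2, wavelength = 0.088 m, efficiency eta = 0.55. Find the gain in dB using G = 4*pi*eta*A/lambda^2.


G_linear = 4*pi*0.55*8.05/0.088^2 = 7184.61
G_dB = 10*log10(7184.61) = 38.6 dB

38.6 dB


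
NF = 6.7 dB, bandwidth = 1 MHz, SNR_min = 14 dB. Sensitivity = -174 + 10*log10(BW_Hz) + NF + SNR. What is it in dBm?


10*log10(1000000.0) = 60.0
S = -174 + 60.0 + 6.7 + 14 = -93.3 dBm

-93.3 dBm


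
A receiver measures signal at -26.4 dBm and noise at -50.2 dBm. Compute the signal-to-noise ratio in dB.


SNR = -26.4 - (-50.2) = 23.8 dB

23.8 dB


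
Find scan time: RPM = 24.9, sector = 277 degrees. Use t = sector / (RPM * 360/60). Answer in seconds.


t = 277 / (24.9 * 360) * 60 = 1.85 s

1.85 s


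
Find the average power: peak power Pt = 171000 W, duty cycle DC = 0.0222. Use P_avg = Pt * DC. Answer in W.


P_avg = 171000 * 0.0222 = 3796.2 W

3796.2 W


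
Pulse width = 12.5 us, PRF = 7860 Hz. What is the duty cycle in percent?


DC = 12.5e-6 * 7860 * 100 = 9.83%

9.83%


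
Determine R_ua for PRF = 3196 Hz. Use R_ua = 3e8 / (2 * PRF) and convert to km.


R_ua = 3e8 / (2 * 3196) = 46933.7 m = 46.9 km

46.9 km


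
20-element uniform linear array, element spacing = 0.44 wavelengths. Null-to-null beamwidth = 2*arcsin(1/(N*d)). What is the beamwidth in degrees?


1/(N*d) = 1/(20*0.44) = 0.113636
BW = 2*arcsin(0.113636) = 13.0 degrees

13.0 degrees


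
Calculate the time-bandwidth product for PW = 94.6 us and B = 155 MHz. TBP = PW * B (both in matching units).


TBP = 94.6 * 155 = 14663.0

14663.0


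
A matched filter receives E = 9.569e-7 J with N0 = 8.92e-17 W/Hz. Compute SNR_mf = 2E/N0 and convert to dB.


SNR_lin = 2 * 9.569e-7 / 8.92e-17 = 2.146e10
SNR_dB = 10*log10(2.146e10) = 103.3 dB

103.3 dB


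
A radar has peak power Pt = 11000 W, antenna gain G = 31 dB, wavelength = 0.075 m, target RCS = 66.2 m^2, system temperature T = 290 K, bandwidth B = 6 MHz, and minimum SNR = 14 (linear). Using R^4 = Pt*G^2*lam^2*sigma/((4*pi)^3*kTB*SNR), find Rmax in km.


G_lin = 10^(31/10) = 1258.925412
R^4 = 11000 * 1258.925412^2 * 0.075^2 * 66.2 / ((4*pi)^3 * 1.38e-23 * 290 * 6000000.0 * 14)
R^4 = 9.73167e18 m^4
R_max = (9.73167e18)^(1/4) = 55853.0 m = 55.9 km

55.9 km


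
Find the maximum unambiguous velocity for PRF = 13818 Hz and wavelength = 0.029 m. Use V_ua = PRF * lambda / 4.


V_ua = 13818 * 0.029 / 4 = 100.2 m/s

100.2 m/s


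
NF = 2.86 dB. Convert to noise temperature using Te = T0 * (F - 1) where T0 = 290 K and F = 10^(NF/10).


NF_lin = 10^(2.86/10) = 1.931968
Te = 290 * (1.931968 - 1) = 270.3 K

270.3 K


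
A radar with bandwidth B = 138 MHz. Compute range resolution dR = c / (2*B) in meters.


dR = 3e8 / (2 * 138000000.0) = 1.09 m

1.09 m


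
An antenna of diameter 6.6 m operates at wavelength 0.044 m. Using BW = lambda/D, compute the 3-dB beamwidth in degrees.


BW_rad = 0.044 / 6.6 = 0.006667
BW_deg = 0.38 degrees

0.38 degrees


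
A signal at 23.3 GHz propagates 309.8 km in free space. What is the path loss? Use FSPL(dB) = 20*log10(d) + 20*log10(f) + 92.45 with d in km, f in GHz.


20*log10(309.8) = 49.82
20*log10(23.3) = 27.35
FSPL = 169.6 dB

169.6 dB


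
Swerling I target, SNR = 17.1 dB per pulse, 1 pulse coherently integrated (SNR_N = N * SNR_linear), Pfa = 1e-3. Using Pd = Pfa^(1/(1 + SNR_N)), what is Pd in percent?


SNR_lin = 10^(17.1/10) = 51.28614
SNR_N = 1 * 51.28614 = 51.28614
1/(1 + SNR_N) = 1/52.28614 = 0.0191255
Pd = (1e-3)^0.0191255 = 0.87624
Pd = 87.6%

87.6%


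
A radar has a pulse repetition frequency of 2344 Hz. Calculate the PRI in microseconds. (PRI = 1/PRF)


PRI = 1/2344 = 0.0004266212 s = 426.6 us

426.6 us


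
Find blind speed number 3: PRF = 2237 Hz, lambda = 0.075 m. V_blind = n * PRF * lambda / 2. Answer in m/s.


V_blind = 3 * 2237 * 0.075 / 2 = 251.7 m/s

251.7 m/s


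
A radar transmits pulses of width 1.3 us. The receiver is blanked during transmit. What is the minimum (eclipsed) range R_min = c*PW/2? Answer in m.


R_min = 3e8 * 1.3e-6 / 2 = 195.0 m

195.0 m


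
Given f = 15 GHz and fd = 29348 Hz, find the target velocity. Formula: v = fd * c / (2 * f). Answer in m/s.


v = 29348 * 3e8 / (2 * 15000000000.0) = 293.5 m/s

293.5 m/s


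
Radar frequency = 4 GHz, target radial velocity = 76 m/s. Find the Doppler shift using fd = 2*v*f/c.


fd = 2 * 76 * 4000000000.0 / 3e8 = 2026.7 Hz

2026.7 Hz


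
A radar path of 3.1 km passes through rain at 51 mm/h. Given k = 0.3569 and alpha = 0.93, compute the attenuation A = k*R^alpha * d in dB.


gamma = 0.3569 * 51^0.93 = 13.822507 dB/km
A = 13.822507 * 3.1 = 42.85 dB

42.85 dB


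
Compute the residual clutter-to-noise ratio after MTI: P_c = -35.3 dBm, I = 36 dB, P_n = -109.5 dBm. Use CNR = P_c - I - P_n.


CNR = -35.3 - 36 - (-109.5) = 38.2 dB

38.2 dB


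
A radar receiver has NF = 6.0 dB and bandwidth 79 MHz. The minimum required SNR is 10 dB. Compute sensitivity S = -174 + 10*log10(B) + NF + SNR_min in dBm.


10*log10(79000000.0) = 78.98
S = -174 + 78.98 + 6.0 + 10 = -79.0 dBm

-79.0 dBm


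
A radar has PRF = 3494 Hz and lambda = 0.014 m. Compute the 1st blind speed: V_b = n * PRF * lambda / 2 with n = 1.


V_blind = 1 * 3494 * 0.014 / 2 = 24.5 m/s

24.5 m/s


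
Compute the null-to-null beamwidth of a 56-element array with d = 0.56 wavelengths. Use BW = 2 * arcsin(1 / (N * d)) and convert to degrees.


1/(N*d) = 1/(56*0.56) = 0.031888
BW = 2*arcsin(0.031888) = 3.7 degrees

3.7 degrees


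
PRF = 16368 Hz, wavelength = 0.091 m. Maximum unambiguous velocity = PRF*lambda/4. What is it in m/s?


V_ua = 16368 * 0.091 / 4 = 372.4 m/s

372.4 m/s


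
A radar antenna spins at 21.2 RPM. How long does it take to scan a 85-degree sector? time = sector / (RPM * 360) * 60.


t = 85 / (21.2 * 360) * 60 = 0.67 s

0.67 s


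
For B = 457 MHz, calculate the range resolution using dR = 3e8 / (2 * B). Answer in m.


dR = 3e8 / (2 * 457000000.0) = 0.33 m

0.33 m


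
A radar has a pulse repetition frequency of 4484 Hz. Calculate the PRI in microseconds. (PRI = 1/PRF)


PRI = 1/4484 = 0.0002230152 s = 223.0 us

223.0 us


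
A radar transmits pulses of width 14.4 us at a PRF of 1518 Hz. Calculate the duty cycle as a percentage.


DC = 14.4e-6 * 1518 * 100 = 2.19%

2.19%


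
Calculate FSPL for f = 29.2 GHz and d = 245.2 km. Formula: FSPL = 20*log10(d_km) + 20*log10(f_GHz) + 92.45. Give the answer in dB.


20*log10(245.2) = 47.79
20*log10(29.2) = 29.31
FSPL = 169.5 dB

169.5 dB


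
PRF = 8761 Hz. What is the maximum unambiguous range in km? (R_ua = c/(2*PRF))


R_ua = 3e8 / (2 * 8761) = 17121.3 m = 17.1 km

17.1 km


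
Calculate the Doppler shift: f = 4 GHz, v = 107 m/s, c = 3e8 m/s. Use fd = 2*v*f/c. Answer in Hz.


fd = 2 * 107 * 4000000000.0 / 3e8 = 2853.3 Hz

2853.3 Hz
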